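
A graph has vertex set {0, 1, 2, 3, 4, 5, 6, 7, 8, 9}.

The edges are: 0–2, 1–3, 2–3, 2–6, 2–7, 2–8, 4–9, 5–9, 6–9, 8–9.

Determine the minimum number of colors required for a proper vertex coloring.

2 and 6 are adjacent, so at least 2 colors are needed.
One proper 2-coloring: 0=b, 1=a, 2=a, 3=b, 4=b, 5=b, 6=b, 7=b, 8=b, 9=a. No two adjacent vertices share a color.

2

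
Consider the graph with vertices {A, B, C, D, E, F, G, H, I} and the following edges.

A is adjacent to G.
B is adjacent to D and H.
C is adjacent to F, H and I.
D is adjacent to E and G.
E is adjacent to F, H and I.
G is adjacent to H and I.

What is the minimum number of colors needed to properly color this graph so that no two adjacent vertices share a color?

C and I are adjacent, so at least 2 colors are needed.
2 colors suffice: A=2, B=1, C=1, D=2, E=1, F=2, G=1, H=2, I=2. No two adjacent vertices share a color.

2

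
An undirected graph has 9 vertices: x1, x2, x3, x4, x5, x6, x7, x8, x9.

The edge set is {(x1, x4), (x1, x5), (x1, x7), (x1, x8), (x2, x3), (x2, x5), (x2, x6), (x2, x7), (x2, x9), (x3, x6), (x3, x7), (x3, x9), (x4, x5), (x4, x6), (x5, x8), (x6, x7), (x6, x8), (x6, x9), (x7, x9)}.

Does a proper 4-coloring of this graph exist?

No

x2, x3, x6, x7, x9 are mutually adjacent (a clique of size 5), so at least 5 colors are needed.
So 4 colors are not enough.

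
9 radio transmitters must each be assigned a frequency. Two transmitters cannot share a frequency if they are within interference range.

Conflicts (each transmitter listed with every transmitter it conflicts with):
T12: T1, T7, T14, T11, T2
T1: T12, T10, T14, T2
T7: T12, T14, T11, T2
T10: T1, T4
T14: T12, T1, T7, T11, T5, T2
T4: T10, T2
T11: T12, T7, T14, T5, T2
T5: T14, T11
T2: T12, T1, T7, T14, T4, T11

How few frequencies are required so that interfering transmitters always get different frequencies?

5

T12, T7, T14, T11, T2 are mutually in conflict, so at least 5 frequencies are needed.
5 frequencies suffice: frequency 1 → {T10, T5, T2}; frequency 2 → {T14, T4}; frequency 3 → {T12}; frequency 4 → {T1, T11}; frequency 5 → {T7}. Every pair that conflicts lands in different frequencies.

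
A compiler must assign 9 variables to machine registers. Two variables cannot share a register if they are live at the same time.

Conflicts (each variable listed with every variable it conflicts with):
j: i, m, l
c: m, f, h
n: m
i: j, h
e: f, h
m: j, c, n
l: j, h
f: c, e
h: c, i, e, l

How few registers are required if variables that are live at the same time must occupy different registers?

3

The cycle j-i-h-c-m-j has odd length 5, so it cannot be 2-colored; at least 3 registers are needed.
3 registers suffice: register 1 → {j, n, f, h}; register 2 → {c, i, e, l}; register 3 → {m}. Every pair that conflicts lands in different registers.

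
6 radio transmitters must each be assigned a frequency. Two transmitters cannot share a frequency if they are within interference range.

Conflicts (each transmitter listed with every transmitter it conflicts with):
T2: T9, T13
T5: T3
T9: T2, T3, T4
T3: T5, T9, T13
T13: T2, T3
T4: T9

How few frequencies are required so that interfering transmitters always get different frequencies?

T9 and T4 conflict, so at least 2 frequencies are needed.
2 frequencies suffice: frequency 1 → {T5, T9, T13}; frequency 2 → {T2, T3, T4}. No two conflicting transmitters share a frequency.

2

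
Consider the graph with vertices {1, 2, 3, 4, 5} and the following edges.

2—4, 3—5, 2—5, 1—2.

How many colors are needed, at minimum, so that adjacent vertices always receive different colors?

2 and 5 are adjacent, so at least 2 colors are needed.
2 colors suffice: color a → {2, 3}; color b → {1, 4, 5}. Every edge joins two different colors.

2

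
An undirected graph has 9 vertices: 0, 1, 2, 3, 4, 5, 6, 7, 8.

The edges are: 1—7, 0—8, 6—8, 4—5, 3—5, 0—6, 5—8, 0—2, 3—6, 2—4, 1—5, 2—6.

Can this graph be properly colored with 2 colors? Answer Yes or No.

0, 6, 8 form a triangle, so at least 3 colors are needed.
So 2 colors are not enough.

No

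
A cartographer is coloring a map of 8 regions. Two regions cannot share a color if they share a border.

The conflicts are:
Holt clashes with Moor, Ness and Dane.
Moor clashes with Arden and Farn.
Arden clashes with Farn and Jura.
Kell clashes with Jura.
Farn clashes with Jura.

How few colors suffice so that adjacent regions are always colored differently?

3

Arden, Farn, Jura are mutually in conflict, so at least 3 colors are needed.
A valid assignment using 3 colors: Holt=1, Moor=2, Ness=2, Arden=1, Dane=2, Kell=1, Farn=3, Jura=2. Each listed conflict is separated.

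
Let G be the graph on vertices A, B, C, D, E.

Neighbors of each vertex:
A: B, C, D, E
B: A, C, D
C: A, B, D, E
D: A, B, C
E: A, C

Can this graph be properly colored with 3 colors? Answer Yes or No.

No

A, B, C, D form a clique, so at least 4 colors are needed.
So 3 colors are not enough.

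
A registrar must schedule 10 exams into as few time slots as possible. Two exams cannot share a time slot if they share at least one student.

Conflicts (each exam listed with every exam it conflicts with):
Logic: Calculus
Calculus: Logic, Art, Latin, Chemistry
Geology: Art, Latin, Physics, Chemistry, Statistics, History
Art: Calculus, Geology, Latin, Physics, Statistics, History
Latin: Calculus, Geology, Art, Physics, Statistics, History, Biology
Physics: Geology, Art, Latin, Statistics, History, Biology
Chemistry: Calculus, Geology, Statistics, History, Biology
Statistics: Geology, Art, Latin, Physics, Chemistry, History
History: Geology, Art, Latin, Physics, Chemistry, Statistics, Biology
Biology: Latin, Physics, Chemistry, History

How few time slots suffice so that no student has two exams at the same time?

6

Geology, Art, Latin, Physics, Statistics, History all conflict with each other, so at least 6 time slots are needed.
6 time slots suffice: Logic=2, Calculus=1, Geology=5, Art=6, Latin=2, Physics=3, Chemistry=2, Statistics=4, History=1, Biology=4. Every pair that conflicts lands in different time slots.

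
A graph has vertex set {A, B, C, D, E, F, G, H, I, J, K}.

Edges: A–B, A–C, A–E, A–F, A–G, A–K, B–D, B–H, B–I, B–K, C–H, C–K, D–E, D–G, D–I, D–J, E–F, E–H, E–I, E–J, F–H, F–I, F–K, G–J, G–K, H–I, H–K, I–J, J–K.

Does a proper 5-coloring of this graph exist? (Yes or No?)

The chromatic number is 4. D, E, I, J are pairwise adjacent (a clique of size 4), so at least 4 colors are needed.
4 colors suffice: color red → {I, K}; color blue → {A, D, H}; color green → {B, C, E, G}; color yellow → {F, J}.
Since 5 ≥ 4, a proper 5-coloring certainly exists.

Yes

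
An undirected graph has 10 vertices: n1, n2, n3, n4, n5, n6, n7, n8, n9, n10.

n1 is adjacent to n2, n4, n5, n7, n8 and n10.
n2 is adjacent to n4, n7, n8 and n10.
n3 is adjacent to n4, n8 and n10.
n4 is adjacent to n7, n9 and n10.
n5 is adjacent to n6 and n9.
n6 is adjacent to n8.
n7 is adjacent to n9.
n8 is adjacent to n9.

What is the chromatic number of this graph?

4

n1, n2, n4, n10 are mutually adjacent (a clique of size 4), so at least 4 colors are needed.
One proper 4-coloring: n1=red, n2=green, n3=red, n4=blue, n5=blue, n6=red, n7=yellow, n8=blue, n9=red, n10=yellow. Each edge has distinct colors on its endpoints.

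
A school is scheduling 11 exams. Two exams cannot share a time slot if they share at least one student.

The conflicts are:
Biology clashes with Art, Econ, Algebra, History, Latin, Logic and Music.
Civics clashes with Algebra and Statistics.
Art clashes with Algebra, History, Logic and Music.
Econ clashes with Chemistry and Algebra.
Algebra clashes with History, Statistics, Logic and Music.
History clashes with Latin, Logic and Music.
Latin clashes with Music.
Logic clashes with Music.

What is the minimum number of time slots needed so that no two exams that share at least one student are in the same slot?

6

Biology, Art, Algebra, History, Logic, Music are mutually in conflict, so at least 6 time slots are needed.
6 time slots suffice: Biology=2, Civics=3, Art=5, Econ=3, Chemistry=1, Algebra=1, History=3, Statistics=2, Latin=1, Logic=6, Music=4. No two conflicting exams share a time slot.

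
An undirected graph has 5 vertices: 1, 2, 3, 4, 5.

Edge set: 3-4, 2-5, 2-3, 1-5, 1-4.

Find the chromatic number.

3

The cycle 3-4-1-5-2-3 has odd length 5, so it cannot be 2-colored; at least 3 colors are needed.
3 colors suffice: color red → {1, 2}; color blue → {4, 5}; color green → {3}. Every edge joins two different colors.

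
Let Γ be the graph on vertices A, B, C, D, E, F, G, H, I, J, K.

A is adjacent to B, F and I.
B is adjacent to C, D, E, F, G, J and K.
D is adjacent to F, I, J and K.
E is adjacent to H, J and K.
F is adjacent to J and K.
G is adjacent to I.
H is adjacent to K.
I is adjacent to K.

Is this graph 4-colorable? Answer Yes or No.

Yes

The chromatic number is 4. B, D, F, K form a clique, so at least 4 colors are needed.
4 colors suffice: A=2, B=1, C=2, D=4, E=3, F=3, G=2, H=1, I=1, J=2, K=2.
That is already a proper 4-coloring.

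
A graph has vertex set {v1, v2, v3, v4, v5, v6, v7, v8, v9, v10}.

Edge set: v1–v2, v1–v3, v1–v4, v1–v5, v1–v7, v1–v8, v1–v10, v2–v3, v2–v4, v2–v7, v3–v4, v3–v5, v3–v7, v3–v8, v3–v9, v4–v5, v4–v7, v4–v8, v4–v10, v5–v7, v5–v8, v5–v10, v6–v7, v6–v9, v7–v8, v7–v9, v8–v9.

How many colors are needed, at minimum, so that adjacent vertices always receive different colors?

6

v1, v3, v4, v5, v7, v8 form a clique, so at least 6 colors are needed.
6 colors suffice: color 1 → {v7, v10}; color 2 → {v1, v9}; color 3 → {v4, v6}; color 4 → {v3}; color 5 → {v2, v5}; color 6 → {v8}. Each edge has distinct colors on its endpoints.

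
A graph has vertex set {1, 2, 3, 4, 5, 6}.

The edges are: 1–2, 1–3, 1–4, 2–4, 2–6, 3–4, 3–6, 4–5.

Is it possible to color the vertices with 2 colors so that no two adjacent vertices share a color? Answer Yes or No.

1, 3, 4 are pairwise adjacent, so at least 3 colors are needed.
So 2 colors are not enough.

No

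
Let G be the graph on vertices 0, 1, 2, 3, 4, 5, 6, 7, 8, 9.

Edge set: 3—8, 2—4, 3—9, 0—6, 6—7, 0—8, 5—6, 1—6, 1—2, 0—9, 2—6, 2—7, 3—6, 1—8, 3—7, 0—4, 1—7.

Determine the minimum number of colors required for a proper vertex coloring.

1, 2, 6, 7 are mutually adjacent (a clique of size 4), so at least 4 colors are needed.
4 colors suffice: color red → {4, 6, 8, 9}; color blue → {0, 2, 3, 5}; color green → {1}; color yellow → {7}. Each edge has distinct colors on its endpoints.

4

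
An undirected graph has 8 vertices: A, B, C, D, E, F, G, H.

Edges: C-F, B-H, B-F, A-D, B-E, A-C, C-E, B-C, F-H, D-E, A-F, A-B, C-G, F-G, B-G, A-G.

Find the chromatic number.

A, B, C, F, G are pairwise adjacent (a clique of size 5), so at least 5 colors are needed.
One proper 5-coloring: A=4, B=1, C=3, D=1, E=2, F=2, G=5, H=3. Every edge joins two different colors.

5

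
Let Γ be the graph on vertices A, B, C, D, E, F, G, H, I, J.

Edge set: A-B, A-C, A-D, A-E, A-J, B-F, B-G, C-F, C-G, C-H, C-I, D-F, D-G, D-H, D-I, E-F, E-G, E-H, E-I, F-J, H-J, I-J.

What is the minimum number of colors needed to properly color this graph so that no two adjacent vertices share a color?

2

A and J are adjacent, so at least 2 colors are needed.
2 colors suffice: color 1 → {A, F, G, H, I}; color 2 → {B, C, D, E, J}. No two adjacent vertices share a color.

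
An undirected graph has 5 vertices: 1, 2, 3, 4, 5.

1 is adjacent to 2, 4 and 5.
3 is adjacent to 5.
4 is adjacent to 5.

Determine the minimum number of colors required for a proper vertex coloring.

1, 4, 5 are pairwise adjacent, so at least 3 colors are needed.
3 colors suffice: color a → {2, 5}; color b → {1, 3}; color c → {4}. Each edge has distinct colors on its endpoints.

3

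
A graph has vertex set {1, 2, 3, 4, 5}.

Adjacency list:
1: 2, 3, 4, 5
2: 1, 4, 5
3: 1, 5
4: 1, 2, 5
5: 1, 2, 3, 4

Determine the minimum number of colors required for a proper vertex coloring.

1, 2, 4, 5 form a clique, so at least 4 colors are needed.
A valid assignment using 4 colors: 1=red, 2=yellow, 3=green, 4=green, 5=blue. Each edge has distinct colors on its endpoints.

4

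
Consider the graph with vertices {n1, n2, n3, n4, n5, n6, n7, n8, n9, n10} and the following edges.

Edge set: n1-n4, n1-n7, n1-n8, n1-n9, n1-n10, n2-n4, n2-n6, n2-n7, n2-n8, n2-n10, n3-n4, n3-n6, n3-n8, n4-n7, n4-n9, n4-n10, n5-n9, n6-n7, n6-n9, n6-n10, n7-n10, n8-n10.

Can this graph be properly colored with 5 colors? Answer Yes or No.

Yes

The chromatic number is 4. n1, n4, n7, n10 are pairwise adjacent (a clique of size 4), so at least 4 colors are needed.
4 colors suffice: color R → {n4, n5, n6, n8}; color B → {n3, n9, n10}; color G → {n1, n2}; color Y → {n7}.
Since 5 ≥ 4, a proper 5-coloring certainly exists.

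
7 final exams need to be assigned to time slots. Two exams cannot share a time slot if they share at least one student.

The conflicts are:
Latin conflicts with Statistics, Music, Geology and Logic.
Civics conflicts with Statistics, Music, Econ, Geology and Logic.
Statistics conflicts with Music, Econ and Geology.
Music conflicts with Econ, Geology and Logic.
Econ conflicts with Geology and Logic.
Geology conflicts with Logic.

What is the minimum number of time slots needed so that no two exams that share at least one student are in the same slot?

Civics, Statistics, Music, Econ, Geology all conflict with each other, so at least 5 time slots are needed.
5 time slots suffice: Latin=4, Civics=5, Statistics=3, Music=2, Econ=4, Geology=1, Logic=3. Each listed conflict is separated.

5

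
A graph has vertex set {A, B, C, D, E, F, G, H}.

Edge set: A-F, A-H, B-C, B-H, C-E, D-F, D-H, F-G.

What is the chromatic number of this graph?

2

B and C are adjacent, so at least 2 colors are needed.
2 colors suffice: color red → {C, F, H}; color blue → {A, B, D, E, G}. Each edge has distinct colors on its endpoints.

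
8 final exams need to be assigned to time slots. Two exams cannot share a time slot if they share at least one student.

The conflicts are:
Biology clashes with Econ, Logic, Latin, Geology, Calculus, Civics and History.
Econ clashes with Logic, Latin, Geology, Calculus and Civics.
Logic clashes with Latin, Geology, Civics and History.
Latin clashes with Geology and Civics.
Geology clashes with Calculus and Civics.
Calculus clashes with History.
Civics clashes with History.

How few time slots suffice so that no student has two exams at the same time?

6

Biology, Econ, Logic, Latin, Geology, Civics are mutually in conflict, so at least 6 time slots are needed.
Using 6 time slots: Biology=1, Econ=4, Logic=3, Latin=6, Geology=5, Calculus=2, Civics=2, History=4. Each listed conflict is separated.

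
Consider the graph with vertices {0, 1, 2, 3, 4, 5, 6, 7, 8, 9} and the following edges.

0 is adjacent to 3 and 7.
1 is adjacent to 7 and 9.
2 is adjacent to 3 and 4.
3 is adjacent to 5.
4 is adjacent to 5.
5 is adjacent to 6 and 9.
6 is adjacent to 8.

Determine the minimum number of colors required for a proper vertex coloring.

1 and 7 are adjacent, so at least 2 colors are needed.
2 colors suffice: color red → {0, 1, 2, 5, 8}; color blue → {3, 4, 6, 7, 9}. Each edge has distinct colors on its endpoints.

2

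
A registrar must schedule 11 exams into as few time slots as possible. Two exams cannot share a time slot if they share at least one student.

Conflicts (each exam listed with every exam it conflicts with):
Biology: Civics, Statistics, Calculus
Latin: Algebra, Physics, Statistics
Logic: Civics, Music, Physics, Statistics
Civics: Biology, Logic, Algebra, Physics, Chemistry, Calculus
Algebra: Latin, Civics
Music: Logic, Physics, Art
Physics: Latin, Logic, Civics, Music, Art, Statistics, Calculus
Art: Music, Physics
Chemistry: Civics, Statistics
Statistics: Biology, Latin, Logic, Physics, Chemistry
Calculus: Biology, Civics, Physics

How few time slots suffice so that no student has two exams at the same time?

Logic, Music, Physics pairwise conflict, so at least 3 time slots are needed.
3 time slots suffice: time slot 1 → {Biology, Algebra, Physics, Chemistry}; time slot 2 → {Civics, Music, Statistics}; time slot 3 → {Latin, Logic, Art, Calculus}. Every pair that conflicts lands in different time slots.

3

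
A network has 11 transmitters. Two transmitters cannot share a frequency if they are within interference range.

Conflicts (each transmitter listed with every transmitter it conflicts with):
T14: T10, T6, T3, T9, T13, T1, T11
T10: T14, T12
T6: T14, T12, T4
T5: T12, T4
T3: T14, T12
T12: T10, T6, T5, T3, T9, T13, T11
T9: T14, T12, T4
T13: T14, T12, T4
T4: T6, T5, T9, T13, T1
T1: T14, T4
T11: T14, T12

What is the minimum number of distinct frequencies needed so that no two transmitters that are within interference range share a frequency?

2

T10 and T12 conflict, so at least 2 frequencies are needed.
2 frequencies suffice: T14=1, T10=2, T6=2, T5=2, T3=2, T12=1, T9=2, T13=2, T4=1, T1=2, T11=2. Each listed conflict is separated.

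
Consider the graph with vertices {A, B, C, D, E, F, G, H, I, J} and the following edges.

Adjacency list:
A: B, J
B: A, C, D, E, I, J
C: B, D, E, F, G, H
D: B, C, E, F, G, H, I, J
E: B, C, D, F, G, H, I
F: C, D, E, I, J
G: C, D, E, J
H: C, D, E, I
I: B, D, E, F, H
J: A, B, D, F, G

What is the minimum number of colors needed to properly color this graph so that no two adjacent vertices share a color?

4

C, D, E, G form a clique, so at least 4 colors are needed.
4 colors suffice: color red → {A, D}; color blue → {E, J}; color green → {C, I}; color yellow → {B, F, G, H}. No two adjacent vertices share a color.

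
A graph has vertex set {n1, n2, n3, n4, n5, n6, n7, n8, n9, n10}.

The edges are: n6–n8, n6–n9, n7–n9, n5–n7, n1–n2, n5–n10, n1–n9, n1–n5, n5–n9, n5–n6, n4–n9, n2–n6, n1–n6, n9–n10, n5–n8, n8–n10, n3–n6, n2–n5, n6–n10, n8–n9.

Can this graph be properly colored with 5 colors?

The chromatic number is 5. n5, n6, n8, n9, n10 are mutually adjacent (a clique of size 5), so at least 5 colors are needed.
One proper 5-coloring: n1=4, n2=1, n3=1, n4=2, n5=2, n6=3, n7=3, n8=4, n9=1, n10=5.
That is already a proper 5-coloring.

Yes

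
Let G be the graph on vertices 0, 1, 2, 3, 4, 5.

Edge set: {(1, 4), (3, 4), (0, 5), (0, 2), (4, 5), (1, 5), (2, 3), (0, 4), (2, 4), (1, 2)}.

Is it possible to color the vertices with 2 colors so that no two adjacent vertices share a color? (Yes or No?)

0, 4, 5 form a triangle, so at least 3 colors are needed.
So 2 colors are not enough.

No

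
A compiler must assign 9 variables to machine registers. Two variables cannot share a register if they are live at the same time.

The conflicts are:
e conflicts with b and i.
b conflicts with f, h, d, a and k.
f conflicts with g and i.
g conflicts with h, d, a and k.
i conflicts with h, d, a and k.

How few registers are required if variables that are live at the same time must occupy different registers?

2

g and k conflict, so at least 2 registers are needed.
2 registers suffice: register 1 → {b, g, i}; register 2 → {e, f, h, d, a, k}. No two conflicting variables share a register.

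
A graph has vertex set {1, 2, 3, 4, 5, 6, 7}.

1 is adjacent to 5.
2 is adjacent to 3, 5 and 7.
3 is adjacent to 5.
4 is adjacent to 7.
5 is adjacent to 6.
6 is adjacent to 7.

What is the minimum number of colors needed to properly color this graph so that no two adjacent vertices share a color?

2, 3, 5 form a triangle, so at least 3 colors are needed.
3 colors suffice: color red → {5, 7}; color blue → {1, 2, 4, 6}; color green → {3}. Every edge joins two different colors.

3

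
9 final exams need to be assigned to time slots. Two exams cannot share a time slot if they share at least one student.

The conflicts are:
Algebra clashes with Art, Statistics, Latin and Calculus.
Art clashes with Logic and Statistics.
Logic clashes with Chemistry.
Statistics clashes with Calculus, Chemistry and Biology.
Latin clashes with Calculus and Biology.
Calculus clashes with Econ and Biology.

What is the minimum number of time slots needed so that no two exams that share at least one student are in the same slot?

Algebra, Statistics, Calculus all conflict with each other, so at least 3 time slots are needed.
A valid assignment using 3 time slots: Algebra=3, Art=2, Logic=1, Statistics=1, Latin=1, Calculus=2, Econ=1, Chemistry=2, Biology=3. Each listed conflict is separated.

3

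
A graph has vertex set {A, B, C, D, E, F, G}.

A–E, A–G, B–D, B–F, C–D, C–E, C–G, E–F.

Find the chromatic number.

The cycle B-D-C-E-F-B has odd length 5, so it cannot be 2-colored; at least 3 colors are needed.
3 colors suffice: color red → {A, C, F}; color blue → {D, E, G}; color green → {B}. No two adjacent vertices share a color.

3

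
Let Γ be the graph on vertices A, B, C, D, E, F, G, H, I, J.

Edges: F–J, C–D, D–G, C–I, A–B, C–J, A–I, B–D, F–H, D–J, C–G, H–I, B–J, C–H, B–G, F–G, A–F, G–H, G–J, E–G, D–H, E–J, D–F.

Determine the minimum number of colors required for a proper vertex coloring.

4

C, D, G, J are mutually adjacent (a clique of size 4), so at least 4 colors are needed.
4 colors suffice: color 1 → {A, G}; color 2 → {H, J}; color 3 → {D, E, I}; color 4 → {B, C, F}. Every edge joins two different colors.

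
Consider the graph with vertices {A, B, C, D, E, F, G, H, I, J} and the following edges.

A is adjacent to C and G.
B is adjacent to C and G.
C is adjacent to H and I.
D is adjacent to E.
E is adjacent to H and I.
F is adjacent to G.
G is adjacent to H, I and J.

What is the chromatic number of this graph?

2

E and I are adjacent, so at least 2 colors are needed.
One proper 2-coloring: A=blue, B=blue, C=red, D=blue, E=red, F=blue, G=red, H=blue, I=blue, J=blue. No two adjacent vertices share a color.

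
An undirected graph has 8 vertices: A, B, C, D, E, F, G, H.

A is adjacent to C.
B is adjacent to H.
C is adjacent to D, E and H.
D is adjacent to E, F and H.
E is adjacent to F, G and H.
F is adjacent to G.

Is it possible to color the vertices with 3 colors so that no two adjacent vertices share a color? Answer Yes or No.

No

C, D, E, H are pairwise adjacent (a clique of size 4), so at least 4 colors are needed.
So 3 colors are not enough.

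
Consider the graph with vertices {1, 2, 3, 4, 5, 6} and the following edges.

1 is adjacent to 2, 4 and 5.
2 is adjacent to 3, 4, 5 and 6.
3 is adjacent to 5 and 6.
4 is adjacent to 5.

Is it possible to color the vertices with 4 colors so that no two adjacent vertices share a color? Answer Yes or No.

The chromatic number is 4. 1, 2, 4, 5 are mutually adjacent (a clique of size 4), so at least 4 colors are needed.
4 colors suffice: 1=d, 2=a, 3=c, 4=c, 5=b, 6=b.
That is already a proper 4-coloring.

Yes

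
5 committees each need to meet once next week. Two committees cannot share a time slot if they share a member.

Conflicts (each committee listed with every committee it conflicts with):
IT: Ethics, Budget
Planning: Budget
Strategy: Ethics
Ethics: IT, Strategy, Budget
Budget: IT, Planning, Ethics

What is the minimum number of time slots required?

3

IT, Ethics, Budget pairwise conflict, so at least 3 time slots are needed.
Using 3 time slots: IT=3, Planning=2, Strategy=1, Ethics=2, Budget=1. No two conflicting committees share a time slot.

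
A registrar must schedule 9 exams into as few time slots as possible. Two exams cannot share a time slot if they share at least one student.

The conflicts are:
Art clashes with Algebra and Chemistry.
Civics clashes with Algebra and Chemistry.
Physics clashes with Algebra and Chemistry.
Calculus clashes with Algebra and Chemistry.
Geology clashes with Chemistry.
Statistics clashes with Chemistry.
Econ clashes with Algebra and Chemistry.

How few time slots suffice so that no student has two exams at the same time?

2

Physics and Algebra conflict, so at least 2 time slots are needed.
2 time slots suffice: time slot 1 → {Algebra, Chemistry}; time slot 2 → {Art, Civics, Physics, Calculus, Geology, Statistics, Econ}. Each listed conflict is separated.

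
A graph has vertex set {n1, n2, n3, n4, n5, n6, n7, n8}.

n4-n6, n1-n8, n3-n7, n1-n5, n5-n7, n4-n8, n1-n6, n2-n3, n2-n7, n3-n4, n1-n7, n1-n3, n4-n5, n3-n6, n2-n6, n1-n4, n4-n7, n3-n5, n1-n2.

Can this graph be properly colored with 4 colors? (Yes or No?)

n1, n3, n4, n5, n7 are mutually adjacent (a clique of size 5), so at least 5 colors are needed.
So 4 colors are not enough.

No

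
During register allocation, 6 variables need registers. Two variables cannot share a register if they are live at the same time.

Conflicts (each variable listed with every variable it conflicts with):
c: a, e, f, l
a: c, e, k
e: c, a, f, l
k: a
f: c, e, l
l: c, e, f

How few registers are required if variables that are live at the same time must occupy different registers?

c, e, f, l pairwise conflict, so at least 4 registers are needed.
Using 4 registers: c=1, a=3, e=2, k=1, f=4, l=3. Each listed conflict is separated.

4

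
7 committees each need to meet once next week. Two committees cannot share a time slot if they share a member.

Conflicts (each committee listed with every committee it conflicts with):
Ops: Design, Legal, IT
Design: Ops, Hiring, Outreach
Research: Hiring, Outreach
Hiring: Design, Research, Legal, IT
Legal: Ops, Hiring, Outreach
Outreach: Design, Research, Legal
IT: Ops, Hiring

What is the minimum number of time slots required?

2

Research and Outreach conflict, so at least 2 time slots are needed.
A valid assignment using 2 time slots: Ops=1, Design=2, Research=2, Hiring=1, Legal=2, Outreach=1, IT=2. Every pair that conflicts lands in different time slots.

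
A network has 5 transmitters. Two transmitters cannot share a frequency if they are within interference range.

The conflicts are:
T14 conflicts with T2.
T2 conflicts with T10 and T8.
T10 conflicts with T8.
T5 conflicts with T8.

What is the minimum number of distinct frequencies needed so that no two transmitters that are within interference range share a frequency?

T2, T10, T8 all conflict with each other, so at least 3 frequencies are needed.
3 frequencies suffice: frequency 1 → {T14, T8}; frequency 2 → {T2, T5}; frequency 3 → {T10}. Each listed conflict is separated.

3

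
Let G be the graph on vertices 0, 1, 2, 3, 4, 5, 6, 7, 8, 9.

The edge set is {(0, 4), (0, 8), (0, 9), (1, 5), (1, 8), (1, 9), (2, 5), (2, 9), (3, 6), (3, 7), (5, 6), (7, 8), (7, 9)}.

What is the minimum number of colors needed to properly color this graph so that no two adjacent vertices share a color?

0 and 8 are adjacent, so at least 2 colors are needed.
2 colors suffice: 0=b, 1=b, 2=b, 3=a, 4=a, 5=a, 6=b, 7=b, 8=a, 9=a. No two adjacent vertices share a color.

2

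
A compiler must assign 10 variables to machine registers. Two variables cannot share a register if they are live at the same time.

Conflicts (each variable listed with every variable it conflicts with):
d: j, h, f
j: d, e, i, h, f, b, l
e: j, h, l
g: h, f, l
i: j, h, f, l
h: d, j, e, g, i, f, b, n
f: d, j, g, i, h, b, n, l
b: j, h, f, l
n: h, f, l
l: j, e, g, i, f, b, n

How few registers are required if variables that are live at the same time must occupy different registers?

j, h, f, b are mutually in conflict, so at least 4 registers are needed.
4 registers suffice: register 1 → {e, f}; register 2 → {h, l}; register 3 → {j, g, n}; register 4 → {d, i, b}. Each listed conflict is separated.

4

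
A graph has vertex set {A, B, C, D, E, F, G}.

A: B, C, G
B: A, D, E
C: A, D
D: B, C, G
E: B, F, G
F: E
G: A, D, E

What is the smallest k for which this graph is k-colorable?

2

A and C are adjacent, so at least 2 colors are needed.
A valid assignment using 2 colors: A=1, B=2, C=2, D=1, E=1, F=2, G=2. Every edge joins two different colors.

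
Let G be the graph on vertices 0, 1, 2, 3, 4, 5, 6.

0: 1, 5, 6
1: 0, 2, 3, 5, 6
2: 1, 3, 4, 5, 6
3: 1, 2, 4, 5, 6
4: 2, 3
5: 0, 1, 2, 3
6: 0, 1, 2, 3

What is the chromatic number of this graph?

1, 2, 3, 5 form a clique, so at least 4 colors are needed.
A valid assignment using 4 colors: 0=red, 1=green, 2=blue, 3=red, 4=green, 5=yellow, 6=yellow. Each edge has distinct colors on its endpoints.

4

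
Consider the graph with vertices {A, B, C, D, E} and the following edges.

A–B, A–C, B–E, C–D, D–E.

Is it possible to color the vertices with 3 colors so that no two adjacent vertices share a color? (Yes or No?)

Yes

The chromatic number is 3. The cycle D-E-B-A-C-D has odd length 5, so it cannot be 2-colored; at least 3 colors are needed.
3 colors suffice: color red → {B, C}; color blue → {A, E}; color green → {D}.
That is already a proper 3-coloring.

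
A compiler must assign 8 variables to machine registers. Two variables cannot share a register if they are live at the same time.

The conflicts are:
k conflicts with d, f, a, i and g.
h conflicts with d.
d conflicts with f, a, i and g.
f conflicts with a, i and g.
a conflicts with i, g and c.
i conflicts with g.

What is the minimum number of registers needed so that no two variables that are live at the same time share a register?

6

k, d, f, a, i, g are mutually in conflict, so at least 6 registers are needed.
6 registers suffice: register 1 → {h, a}; register 2 → {d, c}; register 3 → {i}; register 4 → {f}; register 5 → {k}; register 6 → {g}. No two conflicting variables share a register.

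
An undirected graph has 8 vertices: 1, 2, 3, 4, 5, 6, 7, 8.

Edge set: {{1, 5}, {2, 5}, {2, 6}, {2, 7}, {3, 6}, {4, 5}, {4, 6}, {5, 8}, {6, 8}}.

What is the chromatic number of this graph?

2

1 and 5 are adjacent, so at least 2 colors are needed.
2 colors suffice: color red → {5, 6, 7}; color blue → {1, 2, 3, 4, 8}. No two adjacent vertices share a color.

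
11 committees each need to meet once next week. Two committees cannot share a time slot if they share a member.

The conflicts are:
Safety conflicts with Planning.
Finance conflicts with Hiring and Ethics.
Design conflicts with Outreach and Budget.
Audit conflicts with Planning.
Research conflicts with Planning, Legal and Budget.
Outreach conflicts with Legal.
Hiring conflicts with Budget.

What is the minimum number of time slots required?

3

The cycle Outreach-Design-Budget-Research-Legal-Outreach has odd length 5, so it cannot be 2-colored; at least 3 time slots are needed.
A valid assignment using 3 time slots: Safety=2, Finance=1, Design=2, Audit=2, Research=2, Outreach=3, Planning=1, Hiring=2, Ethics=2, Legal=1, Budget=1. Every pair that conflicts lands in different time slots.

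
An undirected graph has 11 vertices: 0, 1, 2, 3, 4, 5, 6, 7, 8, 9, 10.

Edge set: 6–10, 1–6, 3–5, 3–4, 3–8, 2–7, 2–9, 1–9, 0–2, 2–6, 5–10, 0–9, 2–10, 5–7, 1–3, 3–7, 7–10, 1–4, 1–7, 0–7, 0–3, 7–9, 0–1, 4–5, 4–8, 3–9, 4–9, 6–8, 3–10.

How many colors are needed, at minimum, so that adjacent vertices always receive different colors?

5

0, 1, 3, 7, 9 are mutually adjacent (a clique of size 5), so at least 5 colors are needed.
A valid assignment using 5 colors: 0=purple, 1=green, 2=red, 3=red, 4=blue, 5=yellow, 6=blue, 7=blue, 8=green, 9=yellow, 10=green. Each edge has distinct colors on its endpoints.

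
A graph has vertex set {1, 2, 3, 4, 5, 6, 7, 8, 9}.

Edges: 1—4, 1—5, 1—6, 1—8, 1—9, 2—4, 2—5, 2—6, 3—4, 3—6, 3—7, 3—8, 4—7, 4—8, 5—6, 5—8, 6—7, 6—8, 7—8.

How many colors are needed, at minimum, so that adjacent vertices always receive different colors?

3, 4, 7, 8 form a clique, so at least 4 colors are needed.
One proper 4-coloring: 1=c, 2=a, 3=c, 4=b, 5=d, 6=b, 7=d, 8=a, 9=a. Every edge joins two different colors.

4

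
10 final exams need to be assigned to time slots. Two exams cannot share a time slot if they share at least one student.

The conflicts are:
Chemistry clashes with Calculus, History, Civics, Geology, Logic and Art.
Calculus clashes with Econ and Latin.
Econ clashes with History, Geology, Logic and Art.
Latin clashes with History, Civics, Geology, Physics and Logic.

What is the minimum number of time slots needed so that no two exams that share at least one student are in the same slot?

Latin and History conflict, so at least 2 time slots are needed.
Using 2 time slots: Chemistry=1, Calculus=2, Econ=1, Latin=1, History=2, Civics=2, Geology=2, Physics=2, Logic=2, Art=2. Each listed conflict is separated.

2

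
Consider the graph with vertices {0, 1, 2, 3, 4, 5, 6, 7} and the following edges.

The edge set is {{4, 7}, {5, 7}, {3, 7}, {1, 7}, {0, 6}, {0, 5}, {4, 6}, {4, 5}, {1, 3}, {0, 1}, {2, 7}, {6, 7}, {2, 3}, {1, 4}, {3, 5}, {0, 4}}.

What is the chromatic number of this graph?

4, 5, 7 are mutually adjacent, so at least 3 colors are needed.
3 colors suffice: color a → {0, 7}; color b → {3, 4}; color c → {1, 2, 5, 6}. Each edge has distinct colors on its endpoints.

3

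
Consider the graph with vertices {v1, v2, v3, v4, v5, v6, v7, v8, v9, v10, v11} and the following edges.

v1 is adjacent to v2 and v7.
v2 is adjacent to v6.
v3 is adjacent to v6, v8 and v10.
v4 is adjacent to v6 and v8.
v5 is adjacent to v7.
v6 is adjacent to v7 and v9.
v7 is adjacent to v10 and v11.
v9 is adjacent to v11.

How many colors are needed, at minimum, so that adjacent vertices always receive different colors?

2

v2 and v6 are adjacent, so at least 2 colors are needed.
2 colors suffice: color R → {v1, v5, v6, v8, v10, v11}; color B → {v2, v3, v4, v7, v9}. Every edge joins two different colors.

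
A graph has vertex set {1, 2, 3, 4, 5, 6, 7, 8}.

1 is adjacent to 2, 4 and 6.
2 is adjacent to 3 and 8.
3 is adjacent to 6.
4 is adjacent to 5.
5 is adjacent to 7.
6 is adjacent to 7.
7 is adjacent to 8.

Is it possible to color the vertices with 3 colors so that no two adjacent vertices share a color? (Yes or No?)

The chromatic number is 3. The cycle 6-3-2-8-7-6 has odd length 5, so it cannot be 2-colored; at least 3 colors are needed.
A valid assignment using 3 colors: 1=b, 2=a, 3=b, 4=a, 5=b, 6=c, 7=a, 8=b.
That is already a proper 3-coloring.

Yes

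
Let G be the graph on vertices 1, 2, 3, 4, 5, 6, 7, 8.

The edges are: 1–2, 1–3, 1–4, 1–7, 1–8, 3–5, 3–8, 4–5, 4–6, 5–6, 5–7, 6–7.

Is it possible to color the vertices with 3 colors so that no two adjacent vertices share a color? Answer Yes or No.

The chromatic number is 3. 1, 3, 8 form a triangle, so at least 3 colors are needed.
3 colors suffice: color a → {1, 5}; color b → {2, 3, 4, 7}; color c → {6, 8}.
That is already a proper 3-coloring.

Yes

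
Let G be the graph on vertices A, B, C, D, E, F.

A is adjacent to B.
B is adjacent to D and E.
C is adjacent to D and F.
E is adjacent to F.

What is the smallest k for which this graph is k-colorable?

The cycle F-E-B-D-C-F has odd length 5, so it cannot be 2-colored; at least 3 colors are needed.
3 colors suffice: color 1 → {B, F}; color 2 → {A, D, E}; color 3 → {C}. Each edge has distinct colors on its endpoints.

3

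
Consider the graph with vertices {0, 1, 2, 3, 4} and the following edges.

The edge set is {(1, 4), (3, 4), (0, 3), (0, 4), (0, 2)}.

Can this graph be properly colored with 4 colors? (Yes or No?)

Yes

The chromatic number is 3. 0, 3, 4 are mutually adjacent, so at least 3 colors are needed.
A valid assignment using 3 colors: 0=blue, 1=blue, 2=red, 3=green, 4=red.
Since 4 ≥ 3, a proper 4-coloring certainly exists.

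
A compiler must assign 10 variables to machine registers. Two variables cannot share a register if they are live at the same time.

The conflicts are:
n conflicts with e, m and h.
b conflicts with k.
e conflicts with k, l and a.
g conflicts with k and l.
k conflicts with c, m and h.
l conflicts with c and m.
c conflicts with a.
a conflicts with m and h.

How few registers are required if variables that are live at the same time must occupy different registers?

n and e conflict, so at least 2 registers are needed.
2 registers suffice: n=1, b=2, e=2, g=2, k=1, l=1, c=2, a=1, m=2, h=2. Every pair that conflicts lands in different registers.

2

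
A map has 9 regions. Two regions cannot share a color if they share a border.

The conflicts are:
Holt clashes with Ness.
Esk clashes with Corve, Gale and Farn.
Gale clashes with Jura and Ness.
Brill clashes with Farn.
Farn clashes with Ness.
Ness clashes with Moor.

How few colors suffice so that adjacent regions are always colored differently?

2

Esk and Corve conflict, so at least 2 colors are needed.
2 colors suffice: color 1 → {Esk, Brill, Jura, Ness}; color 2 → {Holt, Corve, Gale, Farn, Moor}. Every pair that conflicts lands in different colors.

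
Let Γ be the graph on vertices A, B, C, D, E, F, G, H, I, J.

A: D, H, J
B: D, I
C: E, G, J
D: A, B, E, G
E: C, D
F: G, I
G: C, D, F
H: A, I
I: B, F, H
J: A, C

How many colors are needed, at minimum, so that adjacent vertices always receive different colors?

The cycle C-E-D-A-J-C has odd length 5, so it cannot be 2-colored; at least 3 colors are needed.
3 colors suffice: color red → {C, D, I}; color blue → {A, B, E, G}; color green → {F, H, J}. Every edge joins two different colors.

3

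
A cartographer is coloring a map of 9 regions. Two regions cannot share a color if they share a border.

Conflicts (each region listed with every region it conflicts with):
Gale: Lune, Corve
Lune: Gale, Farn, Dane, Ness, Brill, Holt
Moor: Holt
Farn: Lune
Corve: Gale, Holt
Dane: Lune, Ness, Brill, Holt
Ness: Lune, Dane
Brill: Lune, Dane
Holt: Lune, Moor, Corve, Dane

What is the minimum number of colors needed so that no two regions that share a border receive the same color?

Lune, Dane, Holt pairwise conflict, so at least 3 colors are needed.
One proper 3-coloring: Gale=2, Lune=1, Moor=1, Farn=2, Corve=1, Dane=3, Ness=2, Brill=2, Holt=2. No two conflicting regions share a color.

3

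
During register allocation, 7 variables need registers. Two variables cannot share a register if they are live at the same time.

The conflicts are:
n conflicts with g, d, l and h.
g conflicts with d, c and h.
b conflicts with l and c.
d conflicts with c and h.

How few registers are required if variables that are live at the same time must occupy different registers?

4

n, g, d, h are mutually in conflict, so at least 4 registers are needed.
4 registers suffice: register 1 → {b, d}; register 2 → {g, l}; register 3 → {n, c}; register 4 → {h}. Every pair that conflicts lands in different registers.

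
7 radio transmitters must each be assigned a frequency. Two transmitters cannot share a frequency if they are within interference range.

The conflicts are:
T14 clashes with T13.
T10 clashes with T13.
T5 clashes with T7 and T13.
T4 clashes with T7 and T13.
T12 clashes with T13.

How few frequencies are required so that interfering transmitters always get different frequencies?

T5 and T13 conflict, so at least 2 frequencies are needed.
Using 2 frequencies: T14=2, T10=2, T5=2, T4=2, T7=1, T12=2, T13=1. Each listed conflict is separated.

2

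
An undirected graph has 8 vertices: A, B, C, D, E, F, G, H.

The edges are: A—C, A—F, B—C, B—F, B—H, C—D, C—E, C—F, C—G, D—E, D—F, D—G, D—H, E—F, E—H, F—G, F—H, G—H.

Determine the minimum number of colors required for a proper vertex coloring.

4

D, F, G, H are mutually adjacent (a clique of size 4), so at least 4 colors are needed.
4 colors suffice: color 1 → {F}; color 2 → {C, H}; color 3 → {A, B, D}; color 4 → {E, G}. No two adjacent vertices share a color.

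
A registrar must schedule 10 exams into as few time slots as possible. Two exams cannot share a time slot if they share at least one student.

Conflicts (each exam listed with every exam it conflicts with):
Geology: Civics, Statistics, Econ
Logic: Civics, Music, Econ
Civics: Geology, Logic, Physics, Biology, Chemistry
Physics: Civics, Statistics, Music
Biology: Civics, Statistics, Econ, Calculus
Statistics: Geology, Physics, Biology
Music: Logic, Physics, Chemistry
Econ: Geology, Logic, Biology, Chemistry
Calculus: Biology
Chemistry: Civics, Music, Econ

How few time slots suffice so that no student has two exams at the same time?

2

Geology and Statistics conflict, so at least 2 time slots are needed.
A valid assignment using 2 time slots: Geology=2, Logic=2, Civics=1, Physics=2, Biology=2, Statistics=1, Music=1, Econ=1, Calculus=1, Chemistry=2. Every pair that conflicts lands in different time slots.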